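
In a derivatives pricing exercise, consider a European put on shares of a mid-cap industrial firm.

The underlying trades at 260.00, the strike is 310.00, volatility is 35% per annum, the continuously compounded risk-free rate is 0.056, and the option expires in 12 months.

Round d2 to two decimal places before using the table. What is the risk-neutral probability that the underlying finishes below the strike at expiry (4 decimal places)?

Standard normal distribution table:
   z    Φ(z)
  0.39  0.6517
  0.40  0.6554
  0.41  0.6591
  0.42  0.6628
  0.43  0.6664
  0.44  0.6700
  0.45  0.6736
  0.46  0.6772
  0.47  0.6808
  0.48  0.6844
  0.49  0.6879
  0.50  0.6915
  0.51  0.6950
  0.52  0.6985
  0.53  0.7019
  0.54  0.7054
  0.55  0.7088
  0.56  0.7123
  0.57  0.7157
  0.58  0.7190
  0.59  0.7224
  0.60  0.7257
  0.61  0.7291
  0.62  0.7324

σ√T = 0.35·√1 = 0.3500
d₁ = [ln(260/310) + (0.056 + 0.35²/2)·1] / 0.3500 = [-0.1759 + 0.1172] / 0.3500 = -0.1675 which rounds to -0.17
d₂ = d₁ − σ√T = -0.1675 − 0.3500 = -0.5175 which rounds to -0.52
Pr(exercise) under Q = N(−d₂) = N(0.52) = 0.6985

0.6985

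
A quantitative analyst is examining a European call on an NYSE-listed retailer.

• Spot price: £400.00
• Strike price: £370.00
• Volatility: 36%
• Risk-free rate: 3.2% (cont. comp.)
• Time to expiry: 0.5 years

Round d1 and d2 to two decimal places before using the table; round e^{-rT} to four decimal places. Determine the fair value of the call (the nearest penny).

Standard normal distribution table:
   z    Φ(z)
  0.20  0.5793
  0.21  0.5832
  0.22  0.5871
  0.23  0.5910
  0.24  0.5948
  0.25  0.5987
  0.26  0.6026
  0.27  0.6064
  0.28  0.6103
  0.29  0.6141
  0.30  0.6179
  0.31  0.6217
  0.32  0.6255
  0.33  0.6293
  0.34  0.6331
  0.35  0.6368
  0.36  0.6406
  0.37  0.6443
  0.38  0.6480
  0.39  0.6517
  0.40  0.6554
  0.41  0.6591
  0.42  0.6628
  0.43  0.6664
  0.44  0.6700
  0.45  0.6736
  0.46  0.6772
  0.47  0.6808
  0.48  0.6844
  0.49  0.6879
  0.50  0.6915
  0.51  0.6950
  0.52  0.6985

σ√T = 0.36 × 0.7071 = 0.2546
d₁ = [ln(400/370) + (0.032 + ½·0.36²)·0.5] / (σ√T) = (0.0780 + 0.0484) / 0.2546 = 0.4964 → 0.50
d₂ = 0.4964 − 0.2546 = 0.2418 → 0.24
exp(−rT) = exp(−0.032·0.5) = 0.9841
C = 400·N(0.50) − 370·0.9841·N(0.24) = 400·0.6915 − 370·0.9841·0.5948 = 276.6000 − 216.5768 = 60.0232

£60.02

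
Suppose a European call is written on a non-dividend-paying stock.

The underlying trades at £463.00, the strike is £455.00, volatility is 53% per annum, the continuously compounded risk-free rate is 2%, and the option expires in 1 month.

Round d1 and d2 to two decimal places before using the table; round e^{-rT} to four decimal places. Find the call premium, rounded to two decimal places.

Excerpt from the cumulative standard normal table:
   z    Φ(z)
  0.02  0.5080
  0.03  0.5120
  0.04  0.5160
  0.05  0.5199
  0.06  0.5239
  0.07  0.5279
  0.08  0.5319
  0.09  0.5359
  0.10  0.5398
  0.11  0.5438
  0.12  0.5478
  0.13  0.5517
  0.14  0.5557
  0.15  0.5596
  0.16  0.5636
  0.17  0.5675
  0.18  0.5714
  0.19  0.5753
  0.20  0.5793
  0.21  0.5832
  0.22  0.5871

σ√T = 0.53 × 0.2887 = 0.1530
d₁ = [ln(463/455) + (0.02 + 0.53²/2)·0.08333] / 0.1530 = [0.0174 + 0.0134] / 0.1530 = 0.2013 which rounds to 0.20
d₂ = d₁ − σ√T = 0.2013 − 0.1530 = 0.0483 which rounds to 0.05
exp(−rT) = exp(−0.02·0.08333) = 0.9983
N(d₁) = N(0.20) = 0.5793;  N(d₂) = N(0.05) = 0.5199
C = 463·0.5793 − 455·0.9983·0.5199 = 268.2159 − 236.1524 = 32.0635

£32.06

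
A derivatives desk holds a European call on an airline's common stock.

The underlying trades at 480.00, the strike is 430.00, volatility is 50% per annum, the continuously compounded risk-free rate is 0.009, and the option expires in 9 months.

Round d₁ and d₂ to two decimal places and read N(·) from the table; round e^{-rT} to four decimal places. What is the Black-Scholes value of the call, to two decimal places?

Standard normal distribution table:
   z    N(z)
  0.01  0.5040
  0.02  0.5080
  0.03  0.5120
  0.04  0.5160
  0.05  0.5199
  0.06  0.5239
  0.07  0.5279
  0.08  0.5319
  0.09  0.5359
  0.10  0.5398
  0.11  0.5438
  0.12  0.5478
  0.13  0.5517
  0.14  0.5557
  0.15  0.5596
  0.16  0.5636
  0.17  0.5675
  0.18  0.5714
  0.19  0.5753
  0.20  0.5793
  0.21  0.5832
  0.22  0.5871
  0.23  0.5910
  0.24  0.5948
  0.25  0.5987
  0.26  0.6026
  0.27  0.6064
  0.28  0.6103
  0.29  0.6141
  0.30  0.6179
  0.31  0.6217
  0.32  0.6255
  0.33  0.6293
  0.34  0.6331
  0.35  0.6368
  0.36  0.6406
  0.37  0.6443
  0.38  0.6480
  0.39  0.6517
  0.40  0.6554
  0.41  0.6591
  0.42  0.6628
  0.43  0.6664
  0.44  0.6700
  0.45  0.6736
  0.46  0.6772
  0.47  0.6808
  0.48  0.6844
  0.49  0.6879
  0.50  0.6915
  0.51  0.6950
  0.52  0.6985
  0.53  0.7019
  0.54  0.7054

T = 0.75;  σ√T = 0.4330
d₁ = [ln(480/430) + (0.009 + ½·0.5²)·0.75] / (σ√T) = (0.1100 + 0.1005) / 0.4330 = 0.4861 ⇒ 0.49
d₂ = 0.4861 − 0.4330 = 0.0531 ⇒ 0.05
exp(−rT) = exp(−0.009·0.75) = 0.9933
N(d₁) = N(0.49) = 0.6879;  N(d₂) = N(0.05) = 0.5199
C = 480·0.6879 − 430·0.9933·0.5199 = 330.1920 − 222.0592 = 108.1328

108.13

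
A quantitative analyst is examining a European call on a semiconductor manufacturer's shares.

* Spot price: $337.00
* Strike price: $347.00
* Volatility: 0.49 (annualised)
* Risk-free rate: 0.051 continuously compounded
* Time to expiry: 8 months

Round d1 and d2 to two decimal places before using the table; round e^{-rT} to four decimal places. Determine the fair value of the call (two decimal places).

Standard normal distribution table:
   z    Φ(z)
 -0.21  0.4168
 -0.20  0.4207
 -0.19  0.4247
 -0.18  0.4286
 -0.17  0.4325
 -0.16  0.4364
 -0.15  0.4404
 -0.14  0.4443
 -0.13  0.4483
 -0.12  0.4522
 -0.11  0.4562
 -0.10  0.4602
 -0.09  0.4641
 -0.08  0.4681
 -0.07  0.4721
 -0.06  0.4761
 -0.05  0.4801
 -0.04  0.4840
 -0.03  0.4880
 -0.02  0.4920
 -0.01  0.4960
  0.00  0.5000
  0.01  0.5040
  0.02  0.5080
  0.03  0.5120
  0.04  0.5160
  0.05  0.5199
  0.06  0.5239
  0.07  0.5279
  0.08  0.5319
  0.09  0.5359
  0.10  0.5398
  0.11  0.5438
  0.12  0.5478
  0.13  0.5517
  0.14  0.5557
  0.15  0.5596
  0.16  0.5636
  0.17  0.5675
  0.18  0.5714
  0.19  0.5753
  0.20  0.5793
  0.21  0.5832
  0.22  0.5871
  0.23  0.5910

$54.09

T = 0.6667;  σ√T = 0.4001
d₁ = [ln(337/347) + (0.051 + ½·0.49²)·0.6667] / (σ√T) = (-0.0292 + 0.1140) / 0.4001 = 0.2119 ⇒ 0.21
d₂ = 0.2119 − 0.4001 = -0.1881 ⇒ -0.19
exp(−rT) = exp(−0.051·0.6667) = 0.9666
N(d₁) = N(0.21) = 0.5832;  N(d₂) = N(-0.19) = 0.4247
C = 337·0.5832 − 347·0.9666·0.4247 = 196.5384 − 142.4487 = 54.0897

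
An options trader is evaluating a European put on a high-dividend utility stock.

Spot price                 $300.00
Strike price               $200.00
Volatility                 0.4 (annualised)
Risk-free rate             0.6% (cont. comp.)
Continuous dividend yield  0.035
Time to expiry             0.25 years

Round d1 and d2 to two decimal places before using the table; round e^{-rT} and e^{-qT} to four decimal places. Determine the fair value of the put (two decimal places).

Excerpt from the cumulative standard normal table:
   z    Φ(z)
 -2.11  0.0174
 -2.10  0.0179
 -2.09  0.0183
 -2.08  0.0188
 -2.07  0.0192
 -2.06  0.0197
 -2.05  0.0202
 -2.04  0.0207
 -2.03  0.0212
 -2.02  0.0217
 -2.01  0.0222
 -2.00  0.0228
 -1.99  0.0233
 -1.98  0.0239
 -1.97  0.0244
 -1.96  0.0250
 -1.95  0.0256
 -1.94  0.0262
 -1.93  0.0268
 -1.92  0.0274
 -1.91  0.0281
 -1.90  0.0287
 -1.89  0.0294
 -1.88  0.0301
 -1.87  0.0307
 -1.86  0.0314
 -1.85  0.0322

$0.43

σ√T = 0.4·√0.25 = 0.2000
d₁ = [ln(300/200) + (0.006 − 0.035 + ½·0.4²)·0.25] / (σ√T) = (0.4055 + 0.0128) / 0.2000 = 2.0911 ≈ 2.09
d₂ = 2.0911 − 0.2000 = 1.8911 ≈ 1.89
exp(−qT) = exp(−0.035·0.25) = 0.9913;  exp(−rT) = exp(−0.006·0.25) = 0.9985
N(−d₂) = N(-1.89) = 0.0294;  N(−d₁) = N(-2.09) = 0.0183
P = 200·0.9985·0.0294 − 300·0.9913·0.0183 = 5.8712 − 5.4422 = 0.4289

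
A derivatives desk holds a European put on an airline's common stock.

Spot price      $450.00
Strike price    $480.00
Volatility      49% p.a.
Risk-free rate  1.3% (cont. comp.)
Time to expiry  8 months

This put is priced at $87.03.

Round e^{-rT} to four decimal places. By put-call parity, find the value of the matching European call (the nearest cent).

$61.16

e^(−rT) = e^(−0.013·0.6667) = 0.9914
Put-call parity: C − P = S − K·e^(−rT) = 450 − 480·0.9914 = 450 − 475.8720 = -25.8720
C = P + (C − P) = 87.03 + (-25.8720) = 61.1580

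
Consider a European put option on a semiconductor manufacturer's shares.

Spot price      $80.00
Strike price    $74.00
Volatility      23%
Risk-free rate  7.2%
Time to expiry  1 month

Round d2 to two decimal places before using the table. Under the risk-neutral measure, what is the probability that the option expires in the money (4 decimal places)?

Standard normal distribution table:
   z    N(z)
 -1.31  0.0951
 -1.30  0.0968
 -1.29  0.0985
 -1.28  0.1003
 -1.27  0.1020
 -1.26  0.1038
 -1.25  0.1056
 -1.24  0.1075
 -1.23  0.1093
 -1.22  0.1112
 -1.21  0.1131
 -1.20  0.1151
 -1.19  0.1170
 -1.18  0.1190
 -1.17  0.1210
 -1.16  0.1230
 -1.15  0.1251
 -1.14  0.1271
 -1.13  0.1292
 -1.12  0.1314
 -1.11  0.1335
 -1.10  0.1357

T = 0.08333;  σ√T = 0.0664
d₁ = [ln(80/74) + (0.072 + 0.23²/2)·0.08333] / 0.0664 = [0.0780 + 0.0082] / 0.0664 = 1.2978 ⇒ 1.30
d₂ = d₁ − σ√T = 1.2978 − 0.0664 = 1.2314 ⇒ 1.23
Pr(exercise) under Q = N(−d₂) = N(-1.23) = 0.1093

0.1093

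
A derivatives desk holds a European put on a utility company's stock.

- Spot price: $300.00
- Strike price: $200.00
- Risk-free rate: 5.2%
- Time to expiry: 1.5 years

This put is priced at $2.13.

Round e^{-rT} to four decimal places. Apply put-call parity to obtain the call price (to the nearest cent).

$117.13

exp(−rT) = exp(−0.052·1.5) = 0.9250
Put-call parity: C − P = S − K·e^(−rT) = 300 − 200·0.9250 = 300 − 185.0000 = 115.0000
C = P + (C − P) = 2.13 + (115.0000) = 117.1300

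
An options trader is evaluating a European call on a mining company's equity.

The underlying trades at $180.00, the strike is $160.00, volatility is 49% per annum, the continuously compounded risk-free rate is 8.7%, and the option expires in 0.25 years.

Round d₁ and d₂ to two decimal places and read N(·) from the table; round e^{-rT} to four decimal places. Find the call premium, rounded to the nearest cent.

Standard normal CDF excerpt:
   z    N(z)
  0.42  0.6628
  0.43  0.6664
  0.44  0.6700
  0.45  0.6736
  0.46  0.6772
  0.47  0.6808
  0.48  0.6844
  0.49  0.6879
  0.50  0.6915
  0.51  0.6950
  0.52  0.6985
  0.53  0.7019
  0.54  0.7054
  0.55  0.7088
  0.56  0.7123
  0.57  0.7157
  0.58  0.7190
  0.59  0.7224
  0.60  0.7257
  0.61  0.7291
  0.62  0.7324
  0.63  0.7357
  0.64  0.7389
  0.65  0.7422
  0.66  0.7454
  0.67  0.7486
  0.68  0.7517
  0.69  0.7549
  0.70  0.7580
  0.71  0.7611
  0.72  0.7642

σ√T = 0.49·√0.25 = 0.2450
ln(S/K) + (r + σ²/2)T = ln(180/160) + (0.087 + 0.49²/2)·0.25 = 0.1178 + 0.0518 = 0.1695
d₁ = 0.1695 / 0.2450 = 0.6920 ⇒ 0.69
d₂ = d₁ − σ√T = 0.6920 − 0.2450 = 0.4470 ⇒ 0.45
e^(−rT) = e^(−0.087·0.25) = 0.9785
C = 180·N(0.69) − 160·0.9785·N(0.45) = 180·0.7549 − 160·0.9785·0.6736 = 135.8820 − 105.4588 = 30.4232

$30.42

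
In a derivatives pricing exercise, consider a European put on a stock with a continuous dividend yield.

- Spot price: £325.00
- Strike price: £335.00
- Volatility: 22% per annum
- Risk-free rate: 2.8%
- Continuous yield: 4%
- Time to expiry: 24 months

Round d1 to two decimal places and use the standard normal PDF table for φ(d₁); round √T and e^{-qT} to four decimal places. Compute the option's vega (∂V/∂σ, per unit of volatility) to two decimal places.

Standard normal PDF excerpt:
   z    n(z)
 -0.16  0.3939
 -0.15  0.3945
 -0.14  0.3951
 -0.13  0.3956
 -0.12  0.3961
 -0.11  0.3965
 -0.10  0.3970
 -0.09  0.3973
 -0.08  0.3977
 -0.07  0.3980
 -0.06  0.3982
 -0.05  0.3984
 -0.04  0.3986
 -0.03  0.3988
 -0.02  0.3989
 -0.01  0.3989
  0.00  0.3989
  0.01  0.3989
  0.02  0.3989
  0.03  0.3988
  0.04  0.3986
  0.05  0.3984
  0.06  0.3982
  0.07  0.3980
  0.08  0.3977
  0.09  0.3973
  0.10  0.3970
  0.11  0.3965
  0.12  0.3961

169.24

T = 2;  σ√T = 0.3111
d₁ = [ln(325/335) + (0.028 − 0.04 + ½·0.22²)·2] / (σ√T) = (-0.0303 + 0.0244) / 0.3111 = -0.0190 which rounds to -0.02
√T = √2 = 1.4142
φ(d₁) = φ(-0.02) = 0.3989
exp(−qT) = exp(−0.04·2) = 0.9231
vega = S·exp(−qT)·φ(d₁)·√T = 325·0.9231·0.3989·1.4142 = 169.2415
(Call and put vega coincide under Black-Scholes.)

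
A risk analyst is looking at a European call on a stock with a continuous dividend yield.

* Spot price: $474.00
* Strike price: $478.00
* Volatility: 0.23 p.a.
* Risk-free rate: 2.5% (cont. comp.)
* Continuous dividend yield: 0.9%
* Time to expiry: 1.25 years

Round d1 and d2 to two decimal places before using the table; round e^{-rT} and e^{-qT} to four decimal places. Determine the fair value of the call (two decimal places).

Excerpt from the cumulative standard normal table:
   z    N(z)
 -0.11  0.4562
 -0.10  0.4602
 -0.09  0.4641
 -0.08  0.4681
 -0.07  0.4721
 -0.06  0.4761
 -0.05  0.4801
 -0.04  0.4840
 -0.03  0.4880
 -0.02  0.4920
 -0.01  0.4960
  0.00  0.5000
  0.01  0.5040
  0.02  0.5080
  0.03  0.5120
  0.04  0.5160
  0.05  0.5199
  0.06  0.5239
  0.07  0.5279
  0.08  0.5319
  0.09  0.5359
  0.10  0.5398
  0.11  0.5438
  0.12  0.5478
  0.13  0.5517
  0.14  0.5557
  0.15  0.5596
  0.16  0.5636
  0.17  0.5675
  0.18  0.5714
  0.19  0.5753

$49.12

σ√T = 0.23 × 1.1180 = 0.2571
d₁ = [ln(474/478) + (0.025 − 0.009 + 0.23²/2)·1.25] / 0.2571 = [-0.0084 + 0.0531] / 0.2571 = 0.1737 ≈ 0.17
d₂ = d₁ − σ√T = 0.1737 − 0.2571 = -0.0835 ≈ -0.08
e^(−qT) = e^(−0.009·1.25) = 0.9888;  e^(−rT) = e^(−0.025·1.25) = 0.9692
N(d₁) = N(0.17) = 0.5675;  N(d₂) = N(-0.08) = 0.4681
C = 474·0.9888·0.5675 − 478·0.9692·0.4681 = 265.9823 − 216.8602 = 49.1220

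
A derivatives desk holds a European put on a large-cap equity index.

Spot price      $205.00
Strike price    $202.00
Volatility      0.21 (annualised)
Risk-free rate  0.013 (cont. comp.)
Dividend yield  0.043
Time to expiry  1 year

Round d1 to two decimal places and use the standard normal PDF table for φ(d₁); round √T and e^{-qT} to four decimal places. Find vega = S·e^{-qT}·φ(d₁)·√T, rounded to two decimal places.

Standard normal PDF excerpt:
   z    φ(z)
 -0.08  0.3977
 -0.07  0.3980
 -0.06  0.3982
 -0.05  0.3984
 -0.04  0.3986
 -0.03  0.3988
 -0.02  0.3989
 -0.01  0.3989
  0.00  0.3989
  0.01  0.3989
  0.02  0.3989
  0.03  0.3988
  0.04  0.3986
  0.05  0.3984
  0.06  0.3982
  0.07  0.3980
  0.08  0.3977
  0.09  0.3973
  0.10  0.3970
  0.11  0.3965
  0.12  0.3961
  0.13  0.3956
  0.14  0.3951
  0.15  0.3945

78.31

σ√T = 0.21 × 1.0000 = 0.2100
d₁ = [ln(205/202) + (0.013 − 0.043 + 0.21²/2)·1] / 0.2100 = [0.0147 − 0.0080] / 0.2100 = 0.0323 → 0.03
√T = √1 = 1.0000
φ(d₁) = φ(0.03) = 0.3988
exp(−qT) = exp(−0.043·1) = 0.9579
vega = S·exp(−qT)·φ(d₁)·√T = 205·0.9579·0.3988·1.0000 = 78.3122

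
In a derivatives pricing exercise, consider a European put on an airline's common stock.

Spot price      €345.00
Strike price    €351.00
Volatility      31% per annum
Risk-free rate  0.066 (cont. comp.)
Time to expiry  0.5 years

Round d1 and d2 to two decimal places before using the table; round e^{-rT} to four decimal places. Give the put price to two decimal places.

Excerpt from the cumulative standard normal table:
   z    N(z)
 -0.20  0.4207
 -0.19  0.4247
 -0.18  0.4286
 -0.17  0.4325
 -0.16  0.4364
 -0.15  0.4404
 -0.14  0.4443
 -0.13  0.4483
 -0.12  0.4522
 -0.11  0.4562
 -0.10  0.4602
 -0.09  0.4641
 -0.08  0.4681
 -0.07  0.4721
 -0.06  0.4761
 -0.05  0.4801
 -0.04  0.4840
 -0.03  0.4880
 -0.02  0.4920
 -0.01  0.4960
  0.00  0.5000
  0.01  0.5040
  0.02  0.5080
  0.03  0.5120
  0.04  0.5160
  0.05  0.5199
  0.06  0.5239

σ√T = 0.31·√0.5 = 0.2192
d₁ = [ln(345/351) + (0.066 + ½·0.31²)·0.5] / (σ√T) = (-0.0172 + 0.0570) / 0.2192 = 0.1815 which rounds to 0.18
d₂ = 0.1815 − 0.2192 = -0.0377 which rounds to -0.04
e^(−rT) = e^(−0.066·0.5) = 0.9675
P = 351·0.9675·N(0.04) − 345·N(-0.18) = 351·0.9675·0.5160 − 345·0.4286 = 175.2297 − 147.8670 = 27.3627

€27.36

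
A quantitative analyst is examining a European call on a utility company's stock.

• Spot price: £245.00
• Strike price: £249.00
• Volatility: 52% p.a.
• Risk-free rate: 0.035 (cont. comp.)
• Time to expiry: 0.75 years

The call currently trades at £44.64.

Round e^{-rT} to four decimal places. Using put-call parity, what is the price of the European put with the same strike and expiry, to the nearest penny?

£42.19

e^(−rT) = e^(−0.035·0.75) = 0.9741
Put-call parity: C − P = S − K·e^(−rT) = 245 − 249·0.9741 = 245 − 242.5509 = 2.4491
P = C − (C − P) = 44.64 − (2.4491) = 42.1909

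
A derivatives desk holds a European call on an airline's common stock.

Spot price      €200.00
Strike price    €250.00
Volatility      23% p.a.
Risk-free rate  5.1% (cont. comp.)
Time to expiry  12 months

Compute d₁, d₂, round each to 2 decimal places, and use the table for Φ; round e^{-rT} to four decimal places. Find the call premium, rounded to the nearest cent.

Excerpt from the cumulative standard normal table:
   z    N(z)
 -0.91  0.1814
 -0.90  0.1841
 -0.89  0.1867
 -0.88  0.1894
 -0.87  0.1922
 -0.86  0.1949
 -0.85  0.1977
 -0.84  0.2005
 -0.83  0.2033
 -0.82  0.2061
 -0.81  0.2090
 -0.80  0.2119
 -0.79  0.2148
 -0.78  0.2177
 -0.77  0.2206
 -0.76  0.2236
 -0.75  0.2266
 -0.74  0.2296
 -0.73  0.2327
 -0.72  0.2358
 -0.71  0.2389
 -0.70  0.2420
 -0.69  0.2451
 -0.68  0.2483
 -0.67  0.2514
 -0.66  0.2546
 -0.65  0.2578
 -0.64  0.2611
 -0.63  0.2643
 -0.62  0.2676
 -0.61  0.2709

€6.56

σ√T = 0.23 × 1.0000 = 0.2300
ln(S/K) + (r + σ²/2)T = ln(200/250) + (0.051 + 0.23²/2)·1 = -0.2231 + 0.0774 = -0.1457
d₁ = -0.1457 / 0.2300 = -0.6335 → -0.63
d₂ = d₁ − σ√T = -0.6335 − 0.2300 = -0.8635 → -0.86
e^(−rT) = e^(−0.051·1) = 0.9503
N(d₁) = N(-0.63) = 0.2643;  N(d₂) = N(-0.86) = 0.1949
C = 200·0.2643 − 250·0.9503·0.1949 = 52.8600 − 46.3034 = 6.5566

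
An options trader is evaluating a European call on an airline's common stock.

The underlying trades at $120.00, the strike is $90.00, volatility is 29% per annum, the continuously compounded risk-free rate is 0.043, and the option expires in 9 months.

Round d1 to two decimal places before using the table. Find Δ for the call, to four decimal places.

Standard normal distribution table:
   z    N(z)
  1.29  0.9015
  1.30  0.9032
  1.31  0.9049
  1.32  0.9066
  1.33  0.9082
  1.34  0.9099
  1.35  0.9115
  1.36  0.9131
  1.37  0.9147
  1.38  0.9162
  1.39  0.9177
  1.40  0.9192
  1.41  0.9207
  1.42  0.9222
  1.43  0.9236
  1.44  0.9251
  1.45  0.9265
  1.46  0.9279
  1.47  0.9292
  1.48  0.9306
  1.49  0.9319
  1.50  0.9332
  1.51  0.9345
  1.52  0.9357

0.9192

σ√T = 0.29 × 0.8660 = 0.2511
d₁ = [ln(120/90) + (0.043 + ½·0.29²)·0.75] / (σ√T) = (0.2877 + 0.0638) / 0.2511 = 1.3995 → 1.40
N(d₁) = N(1.40) = 0.9192
Δ_call = N(d₁) = 0.9192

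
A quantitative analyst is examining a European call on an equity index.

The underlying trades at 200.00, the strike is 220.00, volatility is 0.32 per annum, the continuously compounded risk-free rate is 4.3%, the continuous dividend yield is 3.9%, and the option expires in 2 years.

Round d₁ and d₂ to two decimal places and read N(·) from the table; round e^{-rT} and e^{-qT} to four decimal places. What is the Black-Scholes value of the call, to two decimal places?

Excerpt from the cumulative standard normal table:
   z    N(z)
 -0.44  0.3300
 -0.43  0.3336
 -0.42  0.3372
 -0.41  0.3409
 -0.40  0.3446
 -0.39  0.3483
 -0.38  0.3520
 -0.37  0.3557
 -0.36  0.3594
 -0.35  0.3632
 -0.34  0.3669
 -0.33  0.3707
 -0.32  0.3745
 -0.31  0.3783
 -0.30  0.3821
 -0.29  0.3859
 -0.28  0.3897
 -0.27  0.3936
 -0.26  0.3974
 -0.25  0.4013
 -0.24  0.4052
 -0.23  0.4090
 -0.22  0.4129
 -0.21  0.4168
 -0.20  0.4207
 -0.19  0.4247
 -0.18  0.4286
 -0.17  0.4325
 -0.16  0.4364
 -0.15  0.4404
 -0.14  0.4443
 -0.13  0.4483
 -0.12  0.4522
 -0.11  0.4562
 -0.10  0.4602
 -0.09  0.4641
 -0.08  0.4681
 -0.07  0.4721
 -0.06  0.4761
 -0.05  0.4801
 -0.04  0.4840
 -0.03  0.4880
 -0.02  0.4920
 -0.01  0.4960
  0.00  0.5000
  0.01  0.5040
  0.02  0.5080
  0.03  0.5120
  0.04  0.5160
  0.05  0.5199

T = 2;  σ√T = 0.4525
d₁ = [ln(200/220) + (0.043 − 0.039 + ½·0.32²)·2] / (σ√T) = (-0.0953 + 0.1104) / 0.4525 = 0.0333 ≈ 0.03
d₂ = 0.0333 − 0.4525 = -0.4192 ≈ -0.42
exp(−qT) = exp(−0.039·2) = 0.9250;  exp(−rT) = exp(−0.043·2) = 0.9176
C = 200·0.9250·N(0.03) − 220·0.9176·N(-0.42) = 200·0.9250·0.5120 − 220·0.9176·0.3372 = 94.7200 − 68.0712 = 26.6488

26.65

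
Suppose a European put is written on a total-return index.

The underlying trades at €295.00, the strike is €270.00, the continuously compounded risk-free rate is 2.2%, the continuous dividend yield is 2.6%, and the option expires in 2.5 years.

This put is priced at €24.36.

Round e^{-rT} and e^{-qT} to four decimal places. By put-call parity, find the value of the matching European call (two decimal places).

€45.25

e^(−qT) = e^(−0.026·2.5) = 0.9371;  e^(−rT) = e^(−0.022·2.5) = 0.9465
Put-call parity: C − P = S·e^(−qT) − K·e^(−rT) = 295·0.9371 − 270·0.9465 = 276.4445 − 255.5550 = 20.8895
C = P + (C − P) = 24.36 + (20.8895) = 45.2495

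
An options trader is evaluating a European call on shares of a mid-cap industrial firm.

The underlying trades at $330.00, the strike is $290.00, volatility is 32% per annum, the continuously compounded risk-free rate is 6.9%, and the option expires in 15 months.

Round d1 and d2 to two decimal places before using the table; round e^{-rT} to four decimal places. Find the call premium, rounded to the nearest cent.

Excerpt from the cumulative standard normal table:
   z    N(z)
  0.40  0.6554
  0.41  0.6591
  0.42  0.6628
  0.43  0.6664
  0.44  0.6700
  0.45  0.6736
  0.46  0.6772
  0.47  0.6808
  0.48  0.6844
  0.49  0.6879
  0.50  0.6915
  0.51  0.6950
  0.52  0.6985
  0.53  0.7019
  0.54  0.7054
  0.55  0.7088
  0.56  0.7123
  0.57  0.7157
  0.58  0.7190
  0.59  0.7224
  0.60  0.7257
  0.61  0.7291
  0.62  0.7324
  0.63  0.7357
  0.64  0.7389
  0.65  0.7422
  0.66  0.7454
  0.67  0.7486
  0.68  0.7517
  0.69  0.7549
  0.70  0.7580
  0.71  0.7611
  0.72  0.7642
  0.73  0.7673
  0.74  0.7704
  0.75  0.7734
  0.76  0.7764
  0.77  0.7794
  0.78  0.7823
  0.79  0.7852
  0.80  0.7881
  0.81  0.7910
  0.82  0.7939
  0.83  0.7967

$81.82

σ√T = 0.32·√1.25 = 0.3578
ln(S/K) + (r + σ²/2)T = ln(330/290) + (0.069 + 0.32²/2)·1.25 = 0.1292 + 0.1502 = 0.2795
d₁ = 0.2795 / 0.3578 = 0.7811 → 0.78
d₂ = d₁ − σ√T = 0.7811 − 0.3578 = 0.4233 → 0.42
e^(−rT) = e^(−0.069·1.25) = 0.9174
N(d₁) = N(0.78) = 0.7823;  N(d₂) = N(0.42) = 0.6628
C = 330·0.7823 − 290·0.9174·0.6628 = 258.1590 − 176.3353 = 81.8237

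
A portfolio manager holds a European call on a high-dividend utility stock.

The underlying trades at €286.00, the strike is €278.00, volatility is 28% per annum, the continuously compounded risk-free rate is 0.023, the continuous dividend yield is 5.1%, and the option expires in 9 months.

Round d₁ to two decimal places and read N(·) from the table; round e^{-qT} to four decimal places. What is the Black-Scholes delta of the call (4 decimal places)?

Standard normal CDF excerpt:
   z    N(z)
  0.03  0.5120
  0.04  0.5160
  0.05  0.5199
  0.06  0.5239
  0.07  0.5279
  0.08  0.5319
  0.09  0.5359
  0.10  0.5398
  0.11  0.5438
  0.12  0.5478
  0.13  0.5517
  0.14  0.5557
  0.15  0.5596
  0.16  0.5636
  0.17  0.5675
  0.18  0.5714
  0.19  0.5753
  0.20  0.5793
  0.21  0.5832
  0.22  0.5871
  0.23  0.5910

0.5386

σ√T = 0.28·√0.75 = 0.2425
d₁ = [ln(286/278) + (0.023 − 0.051 + 0.28²/2)·0.75] / 0.2425 = [0.0284 + 0.0084] / 0.2425 = 0.1516 ≈ 0.15
N(d₁) = N(0.15) = 0.5596
Δ_call = e^(−qT)·N(d₁) = 0.9625·0.5596 = 0.5386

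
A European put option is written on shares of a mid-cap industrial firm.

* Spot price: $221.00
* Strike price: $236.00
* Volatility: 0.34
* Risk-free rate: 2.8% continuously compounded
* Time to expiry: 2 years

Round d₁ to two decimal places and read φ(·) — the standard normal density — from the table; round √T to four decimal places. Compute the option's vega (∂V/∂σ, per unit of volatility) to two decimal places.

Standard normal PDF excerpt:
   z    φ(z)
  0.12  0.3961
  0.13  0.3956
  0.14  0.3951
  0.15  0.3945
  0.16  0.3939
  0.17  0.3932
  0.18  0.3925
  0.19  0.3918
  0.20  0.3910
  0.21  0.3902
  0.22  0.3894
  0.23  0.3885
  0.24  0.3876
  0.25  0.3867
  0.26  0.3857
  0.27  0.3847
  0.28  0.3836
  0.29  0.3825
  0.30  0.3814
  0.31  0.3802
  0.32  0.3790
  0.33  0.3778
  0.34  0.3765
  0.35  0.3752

σ√T = 0.34 × 1.4142 = 0.4808
d₁ = [ln(221/236) + (0.028 + 0.34²/2)·2] / 0.4808 = [-0.0657 + 0.1716] / 0.4808 = 0.2203 ⇒ 0.22
√T = √2 = 1.4142
φ(d₁) = φ(0.22) = 0.3894
vega = S·φ(d₁)·√T = 221·0.3894·1.4142 = 121.7024
(Vega is the same for a European call and put with the same parameters.)

121.70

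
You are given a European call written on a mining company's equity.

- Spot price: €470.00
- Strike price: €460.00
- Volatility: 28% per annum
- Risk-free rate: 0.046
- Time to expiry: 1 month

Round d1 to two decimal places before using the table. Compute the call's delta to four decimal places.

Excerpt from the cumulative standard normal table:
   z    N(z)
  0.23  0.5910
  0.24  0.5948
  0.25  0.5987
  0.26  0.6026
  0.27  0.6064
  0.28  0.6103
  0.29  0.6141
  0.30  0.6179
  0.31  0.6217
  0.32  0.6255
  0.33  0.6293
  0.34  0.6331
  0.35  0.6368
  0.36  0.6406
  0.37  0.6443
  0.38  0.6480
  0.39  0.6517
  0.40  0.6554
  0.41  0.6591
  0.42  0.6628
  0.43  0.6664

0.6368

σ√T = 0.28·√0.08333 = 0.0808
d₁ = [ln(470/460) + (0.046 + 0.28²/2)·0.08333] / 0.0808 = [0.0215 + 0.0071] / 0.0808 = 0.3539 → 0.35
N(d₁) = N(0.35) = 0.6368
Δ_call = N(d₁) = 0.6368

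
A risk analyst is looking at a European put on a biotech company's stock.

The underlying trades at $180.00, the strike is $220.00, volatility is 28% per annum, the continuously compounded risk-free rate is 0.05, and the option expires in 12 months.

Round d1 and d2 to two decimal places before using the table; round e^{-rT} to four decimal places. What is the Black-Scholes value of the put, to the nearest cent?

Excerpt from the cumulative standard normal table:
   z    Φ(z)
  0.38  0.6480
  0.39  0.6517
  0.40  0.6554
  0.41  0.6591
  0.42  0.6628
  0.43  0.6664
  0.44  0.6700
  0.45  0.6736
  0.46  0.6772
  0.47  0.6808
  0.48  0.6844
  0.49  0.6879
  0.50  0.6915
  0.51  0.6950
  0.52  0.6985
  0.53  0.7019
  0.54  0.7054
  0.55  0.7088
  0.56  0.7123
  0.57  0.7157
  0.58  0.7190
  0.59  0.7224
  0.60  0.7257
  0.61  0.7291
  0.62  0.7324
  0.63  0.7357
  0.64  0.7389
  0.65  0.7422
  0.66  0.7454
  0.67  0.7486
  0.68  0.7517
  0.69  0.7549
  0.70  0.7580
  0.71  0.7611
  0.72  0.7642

$39.33

σ√T = 0.28 × 1.0000 = 0.2800
d₁ = [ln(180/220) + (0.05 + 0.28²/2)·1] / 0.2800 = [-0.2007 + 0.0892] / 0.2800 = -0.3981 → -0.40
d₂ = d₁ − σ√T = -0.3981 − 0.2800 = -0.6781 → -0.68
e^(−rT) = e^(−0.05·1) = 0.9512
P = 220·0.9512·N(0.68) − 180·N(0.40) = 220·0.9512·0.7517 − 180·0.6554 = 157.3037 − 117.9720 = 39.3317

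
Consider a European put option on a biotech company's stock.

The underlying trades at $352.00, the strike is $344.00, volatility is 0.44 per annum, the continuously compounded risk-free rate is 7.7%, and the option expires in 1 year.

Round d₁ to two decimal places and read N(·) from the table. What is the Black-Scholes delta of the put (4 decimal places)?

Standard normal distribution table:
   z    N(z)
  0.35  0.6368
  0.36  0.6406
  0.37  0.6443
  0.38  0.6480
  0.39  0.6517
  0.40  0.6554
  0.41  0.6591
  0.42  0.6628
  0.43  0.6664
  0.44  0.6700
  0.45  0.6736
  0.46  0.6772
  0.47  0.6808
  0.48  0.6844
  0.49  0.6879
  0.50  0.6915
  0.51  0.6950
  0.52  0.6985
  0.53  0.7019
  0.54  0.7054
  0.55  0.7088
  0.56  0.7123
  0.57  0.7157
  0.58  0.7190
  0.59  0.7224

-0.3264

T = 1;  σ√T = 0.4400
d₁ = [ln(352/344) + (0.077 + ½·0.44²)·1] / (σ√T) = (0.0230 + 0.1738) / 0.4400 = 0.4472 → 0.45
N(d₁) = N(0.45) = 0.6736
Δ_put = N(d₁) − 1 = 0.6736 − 1 = -0.3264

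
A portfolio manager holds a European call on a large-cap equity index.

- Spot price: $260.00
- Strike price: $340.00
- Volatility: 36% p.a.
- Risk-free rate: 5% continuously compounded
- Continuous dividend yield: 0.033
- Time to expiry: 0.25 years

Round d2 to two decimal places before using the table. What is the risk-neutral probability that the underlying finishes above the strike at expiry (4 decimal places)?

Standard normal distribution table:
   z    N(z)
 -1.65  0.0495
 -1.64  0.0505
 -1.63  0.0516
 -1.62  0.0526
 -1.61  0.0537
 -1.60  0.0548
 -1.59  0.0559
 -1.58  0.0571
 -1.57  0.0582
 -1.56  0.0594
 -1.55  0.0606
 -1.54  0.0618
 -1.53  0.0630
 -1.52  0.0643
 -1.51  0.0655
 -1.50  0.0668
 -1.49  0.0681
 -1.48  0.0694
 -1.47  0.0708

0.0594

T = 0.25;  σ√T = 0.1800
d₁ = [ln(260/340) + (0.05 − 0.033 + ½·0.36²)·0.25] / (σ√T) = (-0.2683 + 0.0204) / 0.1800 = -1.3767 ≈ -1.38
d₂ = -1.3767 − 0.1800 = -1.5567 ≈ -1.56
Pr(exercise) under Q = N(d₂) = 0.0594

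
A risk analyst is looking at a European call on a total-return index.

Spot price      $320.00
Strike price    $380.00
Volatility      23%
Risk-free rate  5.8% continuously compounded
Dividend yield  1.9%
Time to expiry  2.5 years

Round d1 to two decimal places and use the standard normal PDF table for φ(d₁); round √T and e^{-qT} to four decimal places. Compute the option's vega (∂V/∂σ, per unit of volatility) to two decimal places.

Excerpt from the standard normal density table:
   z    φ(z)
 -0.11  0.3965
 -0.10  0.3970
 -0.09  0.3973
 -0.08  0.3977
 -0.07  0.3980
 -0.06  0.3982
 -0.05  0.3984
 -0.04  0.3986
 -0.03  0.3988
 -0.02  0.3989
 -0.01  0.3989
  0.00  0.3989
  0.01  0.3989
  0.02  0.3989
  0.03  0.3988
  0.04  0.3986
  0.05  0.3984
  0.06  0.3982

192.46

T = 2.5;  σ√T = 0.3637
d₁ = [ln(320/380) + (0.058 − 0.019 + 0.23²/2)·2.5] / 0.3637 = [-0.1719 + 0.1636] / 0.3637 = -0.0226 ⇒ -0.02
√T = √2.5 = 1.5811
φ(d₁) = φ(-0.02) = 0.3989
exp(−qT) = exp(−0.019·2.5) = 0.9536
vega = S·exp(−qT)·φ(d₁)·√T = 320·0.9536·0.3989·1.5811 = 192.4596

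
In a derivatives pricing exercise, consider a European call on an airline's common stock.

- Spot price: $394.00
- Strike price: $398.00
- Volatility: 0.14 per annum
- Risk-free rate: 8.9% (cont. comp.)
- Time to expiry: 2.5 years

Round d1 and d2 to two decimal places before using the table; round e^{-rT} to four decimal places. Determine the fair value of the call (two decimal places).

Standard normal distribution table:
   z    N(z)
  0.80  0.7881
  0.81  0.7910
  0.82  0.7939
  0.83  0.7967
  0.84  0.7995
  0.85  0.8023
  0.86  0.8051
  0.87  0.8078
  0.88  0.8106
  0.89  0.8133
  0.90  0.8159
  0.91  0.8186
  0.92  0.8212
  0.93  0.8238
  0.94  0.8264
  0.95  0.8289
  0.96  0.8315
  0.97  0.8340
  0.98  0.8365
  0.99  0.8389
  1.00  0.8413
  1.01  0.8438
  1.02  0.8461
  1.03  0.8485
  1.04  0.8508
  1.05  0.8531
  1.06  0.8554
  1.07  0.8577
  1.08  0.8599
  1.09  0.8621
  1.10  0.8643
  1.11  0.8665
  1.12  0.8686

T = 2.5;  σ√T = 0.2214
d₁ = [ln(394/398) + (0.089 + 0.14²/2)·2.5] / 0.2214 = [-0.0101 + 0.2470] / 0.2214 = 1.0702 ⇒ 1.07
d₂ = d₁ − σ√T = 1.0702 − 0.2214 = 0.8488 ⇒ 0.85
e^(−rT) = e^(−0.089·2.5) = 0.8005
C = 394·N(1.07) − 398·0.8005·N(0.85) = 394·0.8577 − 398·0.8005·0.8023 = 337.9338 − 255.6120 = 82.3218

$82.32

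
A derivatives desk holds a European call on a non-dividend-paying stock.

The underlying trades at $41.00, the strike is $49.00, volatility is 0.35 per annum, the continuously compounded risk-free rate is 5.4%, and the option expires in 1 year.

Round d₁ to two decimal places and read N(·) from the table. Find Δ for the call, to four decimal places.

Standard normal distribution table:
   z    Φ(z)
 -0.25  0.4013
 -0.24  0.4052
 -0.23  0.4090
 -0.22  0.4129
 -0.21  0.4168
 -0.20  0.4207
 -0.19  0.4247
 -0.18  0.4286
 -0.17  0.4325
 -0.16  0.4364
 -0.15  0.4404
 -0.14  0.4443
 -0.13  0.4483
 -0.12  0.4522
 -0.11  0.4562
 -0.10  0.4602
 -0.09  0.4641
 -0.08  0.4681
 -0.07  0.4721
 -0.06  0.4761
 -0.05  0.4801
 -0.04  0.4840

0.4286

T = 1;  σ√T = 0.3500
ln(S/K) + (r + σ²/2)T = ln(41/49) + (0.054 + 0.35²/2)·1 = -0.1782 + 0.1152 = -0.0630
d₁ = -0.0630 / 0.3500 = -0.1800 ⇒ -0.18
N(d₁) = N(-0.18) = 0.4286
Δ_call = N(d₁) = 0.4286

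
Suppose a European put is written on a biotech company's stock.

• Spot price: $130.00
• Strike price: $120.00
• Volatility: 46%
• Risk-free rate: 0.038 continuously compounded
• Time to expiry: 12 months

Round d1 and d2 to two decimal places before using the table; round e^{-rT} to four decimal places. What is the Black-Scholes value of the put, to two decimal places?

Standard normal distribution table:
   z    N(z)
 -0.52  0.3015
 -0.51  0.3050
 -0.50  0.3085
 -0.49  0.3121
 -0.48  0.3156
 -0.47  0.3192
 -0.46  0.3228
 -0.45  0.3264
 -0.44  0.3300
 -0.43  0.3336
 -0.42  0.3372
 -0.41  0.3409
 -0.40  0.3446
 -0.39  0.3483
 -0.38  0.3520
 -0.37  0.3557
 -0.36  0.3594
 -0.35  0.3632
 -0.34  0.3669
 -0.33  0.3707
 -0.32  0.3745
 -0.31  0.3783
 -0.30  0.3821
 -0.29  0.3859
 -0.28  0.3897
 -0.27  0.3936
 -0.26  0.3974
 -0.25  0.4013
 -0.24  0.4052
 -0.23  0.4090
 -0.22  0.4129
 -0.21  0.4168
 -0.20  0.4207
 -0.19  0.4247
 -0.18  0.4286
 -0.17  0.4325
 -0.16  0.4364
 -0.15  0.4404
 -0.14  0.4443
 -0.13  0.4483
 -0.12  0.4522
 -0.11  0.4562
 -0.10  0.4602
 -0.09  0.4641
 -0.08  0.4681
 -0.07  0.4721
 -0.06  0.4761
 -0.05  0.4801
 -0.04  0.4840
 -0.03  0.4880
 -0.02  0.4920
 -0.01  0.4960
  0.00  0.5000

$15.80

σ√T = 0.46 × 1.0000 = 0.4600
ln(S/K) + (r + σ²/2)T = ln(130/120) + (0.038 + 0.46²/2)·1 = 0.0800 + 0.1438 = 0.2238
d₁ = 0.2238 / 0.4600 = 0.4866 which rounds to 0.49
d₂ = d₁ − σ√T = 0.4866 − 0.4600 = 0.0266 which rounds to 0.03
exp(−rT) = exp(−0.038·1) = 0.9627
N(−d₂) = N(-0.03) = 0.4880;  N(−d₁) = N(-0.49) = 0.3121
P = 120·0.9627·0.4880 − 130·0.3121 = 56.3757 − 40.5730 = 15.8027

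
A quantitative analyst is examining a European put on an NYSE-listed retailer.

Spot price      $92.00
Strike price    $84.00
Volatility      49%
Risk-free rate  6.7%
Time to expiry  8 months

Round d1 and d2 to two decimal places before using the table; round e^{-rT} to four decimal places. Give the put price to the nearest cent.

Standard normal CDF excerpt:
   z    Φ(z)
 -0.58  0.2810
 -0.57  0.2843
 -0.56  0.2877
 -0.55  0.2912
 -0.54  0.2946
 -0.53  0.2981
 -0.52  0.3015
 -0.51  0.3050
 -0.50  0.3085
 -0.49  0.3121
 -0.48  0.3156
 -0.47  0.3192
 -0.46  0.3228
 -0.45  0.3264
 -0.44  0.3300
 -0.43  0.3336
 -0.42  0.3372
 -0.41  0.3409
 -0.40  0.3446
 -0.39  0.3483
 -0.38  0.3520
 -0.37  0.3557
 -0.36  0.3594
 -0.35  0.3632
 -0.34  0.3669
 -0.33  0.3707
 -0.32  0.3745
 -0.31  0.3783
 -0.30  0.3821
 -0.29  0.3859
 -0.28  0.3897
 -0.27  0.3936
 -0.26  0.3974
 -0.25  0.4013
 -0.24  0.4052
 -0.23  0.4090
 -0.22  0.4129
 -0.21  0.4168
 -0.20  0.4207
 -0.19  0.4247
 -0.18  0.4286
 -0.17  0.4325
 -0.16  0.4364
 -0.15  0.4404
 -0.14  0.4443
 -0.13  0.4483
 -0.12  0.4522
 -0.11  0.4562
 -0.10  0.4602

$8.59

σ√T = 0.49·√0.6667 = 0.4001
d₁ = [ln(92/84) + (0.067 + 0.49²/2)·0.6667] / 0.4001 = [0.0910 + 0.1247] / 0.4001 = 0.5391 ≈ 0.54
d₂ = d₁ − σ√T = 0.5391 − 0.4001 = 0.1390 ≈ 0.14
exp(−rT) = exp(−0.067·0.6667) = 0.9563
N(−d₂) = N(-0.14) = 0.4443;  N(−d₁) = N(-0.54) = 0.2946
P = 84·0.9563·0.4443 − 92·0.2946 = 35.6903 − 27.1032 = 8.5871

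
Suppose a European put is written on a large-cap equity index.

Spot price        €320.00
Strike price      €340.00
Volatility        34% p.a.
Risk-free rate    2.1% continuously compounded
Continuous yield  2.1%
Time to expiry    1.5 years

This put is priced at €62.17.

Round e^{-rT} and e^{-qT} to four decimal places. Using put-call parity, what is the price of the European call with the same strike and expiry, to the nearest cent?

exp(−qT) = exp(−0.021·1.5) = 0.9690;  exp(−rT) = exp(−0.021·1.5) = 0.9690
Put-call parity: C − P = S·e^(−qT) − K·e^(−rT) = 320·0.9690 − 340·0.9690 = 310.0800 − 329.4600 = -19.3800
C = P + (C − P) = 62.17 + (-19.3800) = 42.7900

€42.79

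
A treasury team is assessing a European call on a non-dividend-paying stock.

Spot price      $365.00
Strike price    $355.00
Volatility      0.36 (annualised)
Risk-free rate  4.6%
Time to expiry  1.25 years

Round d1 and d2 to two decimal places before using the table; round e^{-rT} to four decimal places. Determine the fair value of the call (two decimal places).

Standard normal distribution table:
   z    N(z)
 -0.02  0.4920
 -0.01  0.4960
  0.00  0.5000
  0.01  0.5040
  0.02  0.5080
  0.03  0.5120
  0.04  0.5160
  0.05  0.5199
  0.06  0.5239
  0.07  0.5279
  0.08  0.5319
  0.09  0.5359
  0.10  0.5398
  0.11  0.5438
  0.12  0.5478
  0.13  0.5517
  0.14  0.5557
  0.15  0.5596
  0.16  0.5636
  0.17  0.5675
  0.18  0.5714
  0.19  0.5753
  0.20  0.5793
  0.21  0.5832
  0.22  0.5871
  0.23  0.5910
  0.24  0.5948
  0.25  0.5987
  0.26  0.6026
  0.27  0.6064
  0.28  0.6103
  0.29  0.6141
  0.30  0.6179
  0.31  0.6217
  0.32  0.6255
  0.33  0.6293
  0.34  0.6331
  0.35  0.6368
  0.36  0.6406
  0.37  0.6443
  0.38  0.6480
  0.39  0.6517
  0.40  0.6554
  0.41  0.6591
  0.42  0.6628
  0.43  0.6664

σ√T = 0.36 × 1.1180 = 0.4025
d₁ = [ln(365/355) + (0.046 + ½·0.36²)·1.25] / (σ√T) = (0.0278 + 0.1385) / 0.4025 = 0.4131 → 0.41
d₂ = 0.4131 − 0.4025 = 0.0106 → 0.01
e^(−rT) = e^(−0.046·1.25) = 0.9441
N(d₁) = N(0.41) = 0.6591;  N(d₂) = N(0.01) = 0.5040
C = 365·0.6591 − 355·0.9441·0.5040 = 240.5715 − 168.9184 = 71.6531

$71.65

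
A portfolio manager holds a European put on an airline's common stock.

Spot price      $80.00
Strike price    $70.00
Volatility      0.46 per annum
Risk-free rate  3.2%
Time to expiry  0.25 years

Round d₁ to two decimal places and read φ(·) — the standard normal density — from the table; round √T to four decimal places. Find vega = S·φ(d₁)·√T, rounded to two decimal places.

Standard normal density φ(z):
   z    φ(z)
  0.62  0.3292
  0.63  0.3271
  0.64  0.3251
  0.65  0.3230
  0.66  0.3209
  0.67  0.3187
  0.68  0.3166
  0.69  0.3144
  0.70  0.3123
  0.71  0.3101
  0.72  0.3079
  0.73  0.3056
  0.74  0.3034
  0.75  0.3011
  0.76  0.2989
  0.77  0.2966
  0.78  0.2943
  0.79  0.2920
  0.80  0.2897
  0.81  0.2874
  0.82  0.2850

T = 0.25;  σ√T = 0.2300
ln(S/K) + (r + σ²/2)T = ln(80/70) + (0.032 + 0.46²/2)·0.25 = 0.1335 + 0.0345 = 0.1680
d₁ = 0.1680 / 0.2300 = 0.7304 ≈ 0.73
√T = √0.25 = 0.5000
φ(d₁) = φ(0.73) = 0.3056
vega = S·φ(d₁)·√T = 80·0.3056·0.5000 = 12.2240

12.22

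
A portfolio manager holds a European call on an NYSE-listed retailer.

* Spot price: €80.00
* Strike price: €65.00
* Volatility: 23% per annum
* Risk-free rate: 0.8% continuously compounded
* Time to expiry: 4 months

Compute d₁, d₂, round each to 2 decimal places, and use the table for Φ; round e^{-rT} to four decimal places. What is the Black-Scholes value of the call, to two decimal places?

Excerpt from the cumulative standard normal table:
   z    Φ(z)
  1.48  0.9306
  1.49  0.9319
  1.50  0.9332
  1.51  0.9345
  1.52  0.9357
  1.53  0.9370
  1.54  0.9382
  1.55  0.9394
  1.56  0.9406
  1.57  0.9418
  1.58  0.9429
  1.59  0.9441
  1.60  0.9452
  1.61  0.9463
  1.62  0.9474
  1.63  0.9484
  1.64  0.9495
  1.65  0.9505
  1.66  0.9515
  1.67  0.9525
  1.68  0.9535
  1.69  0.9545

σ√T = 0.23·√0.3333 = 0.1328
d₁ = [ln(80/65) + (0.008 + ½·0.23²)·0.3333] / (σ√T) = (0.2076 + 0.0115) / 0.1328 = 1.6501 ⇒ 1.65
d₂ = 1.6501 − 0.1328 = 1.5173 ⇒ 1.52
exp(−rT) = exp(−0.008·0.3333) = 0.9973
C = 80·N(1.65) − 65·0.9973·N(1.52) = 80·0.9505 − 65·0.9973·0.9357 = 76.0400 − 60.6563 = 15.3837

€15.38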